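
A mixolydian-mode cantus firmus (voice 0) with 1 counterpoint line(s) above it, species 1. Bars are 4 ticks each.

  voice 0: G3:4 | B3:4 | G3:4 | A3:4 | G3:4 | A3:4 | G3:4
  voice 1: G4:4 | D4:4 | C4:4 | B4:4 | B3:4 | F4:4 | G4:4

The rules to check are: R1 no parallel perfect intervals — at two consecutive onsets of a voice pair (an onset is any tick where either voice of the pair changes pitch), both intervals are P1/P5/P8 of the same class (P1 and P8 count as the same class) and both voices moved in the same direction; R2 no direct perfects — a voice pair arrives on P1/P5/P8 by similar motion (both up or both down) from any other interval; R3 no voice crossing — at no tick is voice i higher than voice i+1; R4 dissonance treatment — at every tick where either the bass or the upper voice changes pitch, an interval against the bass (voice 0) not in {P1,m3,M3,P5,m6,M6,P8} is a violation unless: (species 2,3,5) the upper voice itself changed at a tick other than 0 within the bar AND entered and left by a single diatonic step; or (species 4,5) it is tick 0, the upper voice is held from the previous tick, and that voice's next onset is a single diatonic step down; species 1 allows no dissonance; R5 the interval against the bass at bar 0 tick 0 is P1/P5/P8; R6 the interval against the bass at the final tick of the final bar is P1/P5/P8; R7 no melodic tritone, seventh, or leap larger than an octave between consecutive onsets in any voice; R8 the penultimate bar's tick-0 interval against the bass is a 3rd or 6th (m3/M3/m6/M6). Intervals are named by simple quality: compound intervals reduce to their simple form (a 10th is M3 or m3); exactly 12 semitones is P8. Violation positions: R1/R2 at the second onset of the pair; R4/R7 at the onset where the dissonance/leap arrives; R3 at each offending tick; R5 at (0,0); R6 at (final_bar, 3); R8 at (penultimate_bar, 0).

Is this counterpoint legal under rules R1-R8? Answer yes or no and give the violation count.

bar 0: v0=G3 v1=G4 (P8)
bar 1: v0=B3 v1=D4 (m3)
bar 2: v0=G3 v1=C4 (P4)
bar 3: v0=A3 v1=B4 (M2)
bar 4: v0=G3 v1=B3 (M3)
bar 5: v0=A3 v1=F4 (m6)
bar 6: v0=G3 v1=G4 (P8)
  R4 @ bar2.0: G3/C4 P4 untreated
  R4 @ bar3.0: A3/B4 M2 untreated
  R7 @ bar3.0: C4->B4 leap 11st
  R7 @ bar5.0: B3->F4 leap 6st

No (4 violations)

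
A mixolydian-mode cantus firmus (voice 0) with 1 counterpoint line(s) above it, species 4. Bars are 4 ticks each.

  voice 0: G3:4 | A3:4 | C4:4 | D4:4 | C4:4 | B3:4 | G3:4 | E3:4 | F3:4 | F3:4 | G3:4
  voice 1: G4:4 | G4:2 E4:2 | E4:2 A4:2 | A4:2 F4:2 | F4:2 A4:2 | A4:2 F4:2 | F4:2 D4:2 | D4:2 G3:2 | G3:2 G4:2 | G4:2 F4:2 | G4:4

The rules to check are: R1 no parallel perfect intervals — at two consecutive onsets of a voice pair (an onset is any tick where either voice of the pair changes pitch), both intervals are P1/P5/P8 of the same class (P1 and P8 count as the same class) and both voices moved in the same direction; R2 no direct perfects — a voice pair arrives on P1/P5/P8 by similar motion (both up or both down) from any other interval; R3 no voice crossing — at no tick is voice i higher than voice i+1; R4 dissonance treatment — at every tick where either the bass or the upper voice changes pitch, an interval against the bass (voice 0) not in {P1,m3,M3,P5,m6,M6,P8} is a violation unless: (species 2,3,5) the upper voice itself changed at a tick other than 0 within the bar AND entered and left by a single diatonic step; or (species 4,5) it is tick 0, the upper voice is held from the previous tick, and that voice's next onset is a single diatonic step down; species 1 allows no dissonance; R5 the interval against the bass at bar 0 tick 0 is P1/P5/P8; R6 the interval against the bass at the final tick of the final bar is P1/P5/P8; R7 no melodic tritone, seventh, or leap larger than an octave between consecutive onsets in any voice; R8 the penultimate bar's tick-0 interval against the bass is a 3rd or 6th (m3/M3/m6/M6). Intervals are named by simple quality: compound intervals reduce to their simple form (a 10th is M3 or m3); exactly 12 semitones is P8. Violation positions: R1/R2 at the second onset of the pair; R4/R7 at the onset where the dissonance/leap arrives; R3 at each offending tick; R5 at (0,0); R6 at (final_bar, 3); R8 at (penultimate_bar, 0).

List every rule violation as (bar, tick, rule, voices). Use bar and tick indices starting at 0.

bar 0: v0=G3 v1=G4 downbeat P8
bar 1: v0=A3 v1=G4 downbeat m7
bar 2: v0=C4 v1=E4 downbeat M3
bar 3: v0=D4 v1=A4 downbeat P5
bar 4: v0=C4 v1=F4 downbeat P4
bar 5: v0=B3 v1=A4 downbeat m7
bar 6: v0=G3 v1=F4 downbeat m7
bar 7: v0=E3 v1=D4 downbeat m7
bar 8: v0=F3 v1=G3 downbeat M2
bar 9: v0=F3 v1=G4 downbeat M2
bar 10: v0=G3 v1=G4 downbeat P8
  -> R4 @ bar 1 tick 0 v(0, 1): A3/G4 m7 untreated
  -> R4 @ bar 4 tick 0 v(0, 1): C4/F4 P4 untreated
  -> R4 @ bar 5 tick 0 v(0, 1): B3/A4 m7 untreated
  -> R4 @ bar 5 tick 2 v(0, 1): B3/F4 TT untreated
  -> R4 @ bar 6 tick 0 v(0, 1): G3/F4 m7 untreated
  -> R4 @ bar 7 tick 0 v(0, 1): E3/D4 m7 untreated
  -> R4 @ bar 8 tick 0 v(0, 1): F3/G3 M2 untreated
  -> R4 @ bar 8 tick 2 v(0, 1): F3/G4 M2 untreated
  -> R8 @ bar 9 tick 0 v(0, 1): penult M2 not 3rd/6th
  -> R1 @ bar 10 tick 0 v(0, 1): F3/F4 P8 -> G3/G4 P8 similar

(1, 0, R4, (0, 1))
(4, 0, R4, (0, 1))
(5, 0, R4, (0, 1))
(5, 2, R4, (0, 1))
(6, 0, R4, (0, 1))
(7, 0, R4, (0, 1))
(8, 0, R4, (0, 1))
(8, 2, R4, (0, 1))
(9, 0, R8, (0, 1))
(10, 0, R1, (0, 1))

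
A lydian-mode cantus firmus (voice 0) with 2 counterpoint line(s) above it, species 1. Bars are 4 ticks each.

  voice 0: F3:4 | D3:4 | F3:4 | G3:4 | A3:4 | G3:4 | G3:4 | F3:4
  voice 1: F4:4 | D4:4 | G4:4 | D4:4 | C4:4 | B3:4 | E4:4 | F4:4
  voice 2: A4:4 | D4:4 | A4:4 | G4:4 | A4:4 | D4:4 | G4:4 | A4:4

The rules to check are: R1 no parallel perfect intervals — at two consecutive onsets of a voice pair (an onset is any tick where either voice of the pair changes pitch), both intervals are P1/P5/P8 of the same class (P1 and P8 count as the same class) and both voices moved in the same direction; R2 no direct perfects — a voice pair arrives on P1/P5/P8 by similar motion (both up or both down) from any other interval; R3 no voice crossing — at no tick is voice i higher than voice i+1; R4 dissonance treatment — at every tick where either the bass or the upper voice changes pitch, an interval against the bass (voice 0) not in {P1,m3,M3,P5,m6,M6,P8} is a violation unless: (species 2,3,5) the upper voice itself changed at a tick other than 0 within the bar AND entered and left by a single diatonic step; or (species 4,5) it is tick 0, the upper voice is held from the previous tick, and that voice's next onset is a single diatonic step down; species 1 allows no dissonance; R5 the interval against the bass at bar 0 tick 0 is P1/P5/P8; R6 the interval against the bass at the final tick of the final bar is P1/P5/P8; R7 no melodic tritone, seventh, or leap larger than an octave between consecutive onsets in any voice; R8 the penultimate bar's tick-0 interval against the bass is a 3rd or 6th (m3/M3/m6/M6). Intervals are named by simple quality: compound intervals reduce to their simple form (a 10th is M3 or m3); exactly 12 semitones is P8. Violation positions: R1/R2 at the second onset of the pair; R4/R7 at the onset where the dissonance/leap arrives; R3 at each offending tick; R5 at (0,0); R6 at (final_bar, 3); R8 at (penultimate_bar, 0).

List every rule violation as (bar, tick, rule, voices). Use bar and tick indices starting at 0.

(0, 0, R5, (0, 2))
(1, 0, R1, (0, 1))
(1, 0, R2, (0, 2))
(1, 0, R2, (1, 2))
(2, 0, R4, (0, 1))
(4, 0, R1, (0, 2))
(5, 0, R2, (0, 2))
(6, 0, R8, (0, 2))
(7, 3, R6, (0, 2))

bar 0: v0=F3 v1=F4 v2=A4 downbeat M3
bar 1: v0=D3 v1=D4 v2=D4 downbeat P8
bar 2: v0=F3 v1=G4 v2=A4 downbeat M3
bar 3: v0=G3 v1=D4 v2=G4 downbeat P8
bar 4: v0=A3 v1=C4 v2=A4 downbeat P8
bar 5: v0=G3 v1=B3 v2=D4 downbeat P5
bar 6: v0=G3 v1=E4 v2=G4 downbeat P8
bar 7: v0=F3 v1=F4 v2=A4 downbeat M3
  -> R5 @ bar 0 tick 0 v(0, 2): opens on M3
  -> R1 @ bar 1 tick 0 v(0, 1): F3/F4 P8 -> D3/D4 P8 similar
  -> R2 @ bar 1 tick 0 v(0, 2): F3/A4 M3 -> D3/D4 P8 similar
  -> R2 @ bar 1 tick 0 v(1, 2): F4/A4 M3 -> D4/D4 P1 similar
  -> R4 @ bar 2 tick 0 v(0, 1): F3/G4 M2 untreated
  -> R1 @ bar 4 tick 0 v(0, 2): G3/G4 P8 -> A3/A4 P8 similar
  -> R2 @ bar 5 tick 0 v(0, 2): A3/A4 P8 -> G3/D4 P5 similar
  -> R8 @ bar 6 tick 0 v(0, 2): penult P8 not 3rd/6th
  -> R6 @ bar 7 tick 3 v(0, 2): closes on M3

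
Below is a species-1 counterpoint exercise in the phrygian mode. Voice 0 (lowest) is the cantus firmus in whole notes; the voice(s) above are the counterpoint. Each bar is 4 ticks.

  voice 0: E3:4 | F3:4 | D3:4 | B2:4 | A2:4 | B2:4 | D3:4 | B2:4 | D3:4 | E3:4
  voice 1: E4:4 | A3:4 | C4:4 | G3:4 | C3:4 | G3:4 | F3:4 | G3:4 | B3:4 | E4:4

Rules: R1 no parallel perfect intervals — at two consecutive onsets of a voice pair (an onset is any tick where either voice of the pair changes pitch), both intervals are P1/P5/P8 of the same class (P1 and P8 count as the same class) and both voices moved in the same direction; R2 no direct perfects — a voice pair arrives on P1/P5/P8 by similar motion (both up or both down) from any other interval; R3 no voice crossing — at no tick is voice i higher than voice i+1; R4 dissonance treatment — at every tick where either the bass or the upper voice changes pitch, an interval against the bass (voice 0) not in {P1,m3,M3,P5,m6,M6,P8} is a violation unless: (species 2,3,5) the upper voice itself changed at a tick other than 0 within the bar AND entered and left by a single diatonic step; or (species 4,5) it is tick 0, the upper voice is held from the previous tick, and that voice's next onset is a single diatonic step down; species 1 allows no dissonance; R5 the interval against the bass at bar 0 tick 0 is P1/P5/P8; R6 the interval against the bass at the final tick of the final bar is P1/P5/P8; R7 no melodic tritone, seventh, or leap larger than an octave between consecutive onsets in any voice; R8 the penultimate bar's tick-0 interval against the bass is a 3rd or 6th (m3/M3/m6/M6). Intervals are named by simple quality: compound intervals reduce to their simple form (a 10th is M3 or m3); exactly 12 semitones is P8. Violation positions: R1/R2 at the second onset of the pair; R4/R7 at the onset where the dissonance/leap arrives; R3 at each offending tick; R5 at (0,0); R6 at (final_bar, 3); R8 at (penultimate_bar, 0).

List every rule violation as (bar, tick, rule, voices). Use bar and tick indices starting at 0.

bar 0: v0=E3 v1=E4 downbeat P8
bar 1: v0=F3 v1=A3 downbeat M3
bar 2: v0=D3 v1=C4 downbeat m7
bar 3: v0=B2 v1=G3 downbeat m6
bar 4: v0=A2 v1=C3 downbeat m3
bar 5: v0=B2 v1=G3 downbeat m6
bar 6: v0=D3 v1=F3 downbeat m3
bar 7: v0=B2 v1=G3 downbeat m6
bar 8: v0=D3 v1=B3 downbeat M6
bar 9: v0=E3 v1=E4 downbeat P8
  -> R4 @ bar 2 tick 0 v(0, 1): D3/C4 m7 untreated
  -> R2 @ bar 9 tick 0 v(0, 1): D3/B3 M6 -> E3/E4 P8 similar

(2, 0, R4, (0, 1))
(9, 0, R2, (0, 1))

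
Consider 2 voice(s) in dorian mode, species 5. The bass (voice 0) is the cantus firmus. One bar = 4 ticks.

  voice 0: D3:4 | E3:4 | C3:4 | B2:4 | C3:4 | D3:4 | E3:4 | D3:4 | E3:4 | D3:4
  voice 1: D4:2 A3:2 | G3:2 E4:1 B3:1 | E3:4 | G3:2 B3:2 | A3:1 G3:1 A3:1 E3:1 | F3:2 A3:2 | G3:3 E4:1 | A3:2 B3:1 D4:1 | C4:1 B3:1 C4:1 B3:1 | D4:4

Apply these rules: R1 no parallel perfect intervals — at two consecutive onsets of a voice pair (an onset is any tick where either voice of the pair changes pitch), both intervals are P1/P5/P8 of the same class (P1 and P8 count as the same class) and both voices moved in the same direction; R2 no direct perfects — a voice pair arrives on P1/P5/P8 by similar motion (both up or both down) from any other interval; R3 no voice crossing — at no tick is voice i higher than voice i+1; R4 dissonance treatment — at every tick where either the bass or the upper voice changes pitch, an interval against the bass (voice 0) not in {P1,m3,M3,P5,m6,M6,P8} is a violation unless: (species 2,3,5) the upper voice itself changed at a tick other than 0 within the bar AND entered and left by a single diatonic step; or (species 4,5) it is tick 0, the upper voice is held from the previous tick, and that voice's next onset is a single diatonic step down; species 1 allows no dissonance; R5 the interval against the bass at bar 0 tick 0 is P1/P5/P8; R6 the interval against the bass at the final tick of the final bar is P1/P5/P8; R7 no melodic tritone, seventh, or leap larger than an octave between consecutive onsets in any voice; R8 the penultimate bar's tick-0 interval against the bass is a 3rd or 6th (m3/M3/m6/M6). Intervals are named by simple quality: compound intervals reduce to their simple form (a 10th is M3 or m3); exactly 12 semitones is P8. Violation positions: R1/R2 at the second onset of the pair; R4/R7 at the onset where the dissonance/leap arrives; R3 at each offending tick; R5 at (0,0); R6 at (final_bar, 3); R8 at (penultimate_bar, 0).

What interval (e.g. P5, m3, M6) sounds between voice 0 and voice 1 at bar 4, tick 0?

voice 0=C3 voice 1=A3 -> M6

M6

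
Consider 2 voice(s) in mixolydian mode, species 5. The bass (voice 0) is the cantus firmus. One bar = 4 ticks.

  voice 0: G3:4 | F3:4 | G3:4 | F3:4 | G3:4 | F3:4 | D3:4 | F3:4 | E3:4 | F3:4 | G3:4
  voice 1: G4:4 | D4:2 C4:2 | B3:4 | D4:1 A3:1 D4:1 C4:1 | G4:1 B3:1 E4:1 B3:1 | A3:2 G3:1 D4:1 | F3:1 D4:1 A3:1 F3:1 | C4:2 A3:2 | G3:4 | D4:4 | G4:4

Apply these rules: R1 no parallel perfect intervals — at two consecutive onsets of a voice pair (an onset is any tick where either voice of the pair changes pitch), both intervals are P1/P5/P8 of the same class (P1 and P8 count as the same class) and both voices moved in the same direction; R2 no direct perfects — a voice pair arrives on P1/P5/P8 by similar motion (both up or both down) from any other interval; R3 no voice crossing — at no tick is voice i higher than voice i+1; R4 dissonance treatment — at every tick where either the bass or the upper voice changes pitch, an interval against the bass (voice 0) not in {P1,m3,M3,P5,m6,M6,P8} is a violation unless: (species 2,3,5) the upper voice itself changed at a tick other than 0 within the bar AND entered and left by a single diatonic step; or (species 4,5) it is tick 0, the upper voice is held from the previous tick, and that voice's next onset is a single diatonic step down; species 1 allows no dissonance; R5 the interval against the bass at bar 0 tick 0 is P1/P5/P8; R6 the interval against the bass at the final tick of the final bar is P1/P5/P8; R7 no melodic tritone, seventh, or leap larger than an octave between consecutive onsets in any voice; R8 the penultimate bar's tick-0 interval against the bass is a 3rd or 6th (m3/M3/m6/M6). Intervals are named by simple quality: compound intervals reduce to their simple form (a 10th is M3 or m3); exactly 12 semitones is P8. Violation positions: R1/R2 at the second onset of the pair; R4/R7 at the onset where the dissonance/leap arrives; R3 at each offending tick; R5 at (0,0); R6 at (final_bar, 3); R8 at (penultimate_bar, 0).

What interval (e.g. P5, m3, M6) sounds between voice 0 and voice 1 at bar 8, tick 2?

m3

voice 0=E3 voice 1=G3 -> m3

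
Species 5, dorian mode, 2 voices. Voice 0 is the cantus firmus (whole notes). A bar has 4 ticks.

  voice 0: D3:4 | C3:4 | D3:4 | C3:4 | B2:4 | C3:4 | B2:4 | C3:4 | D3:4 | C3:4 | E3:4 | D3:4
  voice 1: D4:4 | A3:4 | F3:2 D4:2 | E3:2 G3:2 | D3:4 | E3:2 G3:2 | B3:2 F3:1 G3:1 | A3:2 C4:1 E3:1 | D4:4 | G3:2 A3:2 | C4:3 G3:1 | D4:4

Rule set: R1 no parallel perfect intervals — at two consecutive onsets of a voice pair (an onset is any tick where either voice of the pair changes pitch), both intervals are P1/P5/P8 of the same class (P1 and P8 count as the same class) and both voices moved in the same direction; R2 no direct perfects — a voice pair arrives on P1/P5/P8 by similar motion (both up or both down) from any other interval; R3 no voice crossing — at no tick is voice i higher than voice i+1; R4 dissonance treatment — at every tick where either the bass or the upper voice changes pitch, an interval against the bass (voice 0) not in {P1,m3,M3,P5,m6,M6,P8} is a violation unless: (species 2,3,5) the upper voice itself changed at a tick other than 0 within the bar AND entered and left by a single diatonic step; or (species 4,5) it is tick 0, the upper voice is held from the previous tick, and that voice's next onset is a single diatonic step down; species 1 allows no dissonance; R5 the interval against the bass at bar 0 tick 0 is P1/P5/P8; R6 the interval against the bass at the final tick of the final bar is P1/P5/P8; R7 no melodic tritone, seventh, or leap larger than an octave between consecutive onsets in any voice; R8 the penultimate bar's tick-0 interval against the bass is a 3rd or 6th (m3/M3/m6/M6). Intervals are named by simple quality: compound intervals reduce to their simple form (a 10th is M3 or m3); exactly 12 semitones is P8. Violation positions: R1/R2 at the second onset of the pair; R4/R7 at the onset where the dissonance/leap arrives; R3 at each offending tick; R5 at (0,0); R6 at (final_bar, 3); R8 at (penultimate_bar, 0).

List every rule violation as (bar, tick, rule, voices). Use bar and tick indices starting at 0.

(3, 0, R7, (1,))
(6, 2, R4, (0, 1))
(6, 2, R7, (1,))
(8, 0, R2, (0, 1))
(8, 0, R7, (1,))
(9, 0, R2, (0, 1))

bar 0: v0=D3 v1=D4 downbeat P8
bar 1: v0=C3 v1=A3 downbeat M6
bar 2: v0=D3 v1=F3 downbeat m3
bar 3: v0=C3 v1=E3 downbeat M3
bar 4: v0=B2 v1=D3 downbeat m3
bar 5: v0=C3 v1=E3 downbeat M3
bar 6: v0=B2 v1=B3 downbeat P8
bar 7: v0=C3 v1=A3 downbeat M6
bar 8: v0=D3 v1=D4 downbeat P8
bar 9: v0=C3 v1=G3 downbeat P5
bar 10: v0=E3 v1=C4 downbeat m6
bar 11: v0=D3 v1=D4 downbeat P8
  -> R7 @ bar 3 tick 0 v(1,): D4->E3 leap 10st
  -> R4 @ bar 6 tick 2 v(0, 1): B2/F3 TT untreated
  -> R7 @ bar 6 tick 2 v(1,): B3->F3 leap 6st
  -> R2 @ bar 8 tick 0 v(0, 1): C3/E3 M3 -> D3/D4 P8 similar
  -> R7 @ bar 8 tick 0 v(1,): E3->D4 leap 10st
  -> R2 @ bar 9 tick 0 v(0, 1): D3/D4 P8 -> C3/G3 P5 similar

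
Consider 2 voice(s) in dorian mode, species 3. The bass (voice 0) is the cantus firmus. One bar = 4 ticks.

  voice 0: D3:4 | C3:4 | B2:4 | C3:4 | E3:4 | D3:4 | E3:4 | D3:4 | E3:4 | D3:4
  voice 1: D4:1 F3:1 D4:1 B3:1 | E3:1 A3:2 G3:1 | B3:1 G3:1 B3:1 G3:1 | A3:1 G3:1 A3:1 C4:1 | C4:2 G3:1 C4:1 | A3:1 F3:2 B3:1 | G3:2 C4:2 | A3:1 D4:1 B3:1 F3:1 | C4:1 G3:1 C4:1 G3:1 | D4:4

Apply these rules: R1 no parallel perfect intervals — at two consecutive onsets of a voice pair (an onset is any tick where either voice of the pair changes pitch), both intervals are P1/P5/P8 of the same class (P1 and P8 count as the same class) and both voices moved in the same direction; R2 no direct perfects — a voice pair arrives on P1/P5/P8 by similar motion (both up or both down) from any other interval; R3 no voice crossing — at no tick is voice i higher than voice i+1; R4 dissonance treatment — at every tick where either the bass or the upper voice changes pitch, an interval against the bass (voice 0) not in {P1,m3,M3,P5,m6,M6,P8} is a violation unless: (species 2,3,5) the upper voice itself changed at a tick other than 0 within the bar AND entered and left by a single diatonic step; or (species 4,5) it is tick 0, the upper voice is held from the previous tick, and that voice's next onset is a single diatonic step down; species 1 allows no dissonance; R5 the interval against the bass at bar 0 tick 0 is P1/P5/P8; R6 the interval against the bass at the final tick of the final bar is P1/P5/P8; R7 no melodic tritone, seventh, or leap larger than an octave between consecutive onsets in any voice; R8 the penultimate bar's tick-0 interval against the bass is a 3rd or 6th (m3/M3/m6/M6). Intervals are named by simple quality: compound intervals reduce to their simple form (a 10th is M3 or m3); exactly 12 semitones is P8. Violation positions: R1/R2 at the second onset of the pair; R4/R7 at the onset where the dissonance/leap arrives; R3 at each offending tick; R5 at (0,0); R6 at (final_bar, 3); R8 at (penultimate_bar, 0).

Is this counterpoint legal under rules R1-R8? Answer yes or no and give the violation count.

bar 0: v0=D3 v1=D4 (P8)
bar 1: v0=C3 v1=E3 (M3)
bar 2: v0=B2 v1=B3 (P8)
bar 3: v0=C3 v1=A3 (M6)
bar 4: v0=E3 v1=C4 (m6)
bar 5: v0=D3 v1=A3 (P5)
bar 6: v0=E3 v1=G3 (m3)
bar 7: v0=D3 v1=A3 (P5)
bar 8: v0=E3 v1=C4 (m6)
bar 9: v0=D3 v1=D4 (P8)
  R2 @ bar5.0: E3/C4 m6 -> D3/A3 P5 similar
  R7 @ bar5.3: F3->B3 leap 6st
  R2 @ bar7.0: E3/C4 m6 -> D3/A3 P5 similar
  R7 @ bar7.3: B3->F3 leap 6st

No (4 violations)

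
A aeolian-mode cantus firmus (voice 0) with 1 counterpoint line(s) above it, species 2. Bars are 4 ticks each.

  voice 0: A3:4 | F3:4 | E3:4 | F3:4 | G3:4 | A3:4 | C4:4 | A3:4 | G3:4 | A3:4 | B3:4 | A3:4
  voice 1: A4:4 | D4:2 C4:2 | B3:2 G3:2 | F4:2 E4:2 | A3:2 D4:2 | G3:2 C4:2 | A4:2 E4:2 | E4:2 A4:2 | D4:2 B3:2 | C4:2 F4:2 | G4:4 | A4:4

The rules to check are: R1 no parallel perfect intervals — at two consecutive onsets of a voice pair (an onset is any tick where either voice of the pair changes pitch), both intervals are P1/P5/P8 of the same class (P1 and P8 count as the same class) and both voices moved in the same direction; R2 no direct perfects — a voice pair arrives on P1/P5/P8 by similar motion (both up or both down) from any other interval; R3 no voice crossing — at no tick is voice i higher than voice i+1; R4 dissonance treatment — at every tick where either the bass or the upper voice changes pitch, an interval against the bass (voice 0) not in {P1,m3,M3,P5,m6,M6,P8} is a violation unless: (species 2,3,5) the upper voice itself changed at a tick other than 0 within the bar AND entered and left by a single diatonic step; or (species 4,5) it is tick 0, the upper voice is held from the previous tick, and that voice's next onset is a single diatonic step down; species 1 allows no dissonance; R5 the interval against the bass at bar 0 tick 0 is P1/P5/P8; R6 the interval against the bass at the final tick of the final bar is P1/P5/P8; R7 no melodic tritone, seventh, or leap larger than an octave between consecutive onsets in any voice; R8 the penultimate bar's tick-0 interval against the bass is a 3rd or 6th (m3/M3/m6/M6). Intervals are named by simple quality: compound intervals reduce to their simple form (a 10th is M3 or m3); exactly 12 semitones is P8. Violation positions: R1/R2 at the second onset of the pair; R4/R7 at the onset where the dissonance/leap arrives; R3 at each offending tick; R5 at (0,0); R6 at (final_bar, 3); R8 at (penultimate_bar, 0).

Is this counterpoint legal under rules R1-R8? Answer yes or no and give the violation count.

No (9 violations)

bar 0: v0=A3 v1=A4 (P8)
bar 1: v0=F3 v1=D4 (M6)
bar 2: v0=E3 v1=B3 (P5)
bar 3: v0=F3 v1=F4 (P8)
bar 4: v0=G3 v1=A3 (M2)
bar 5: v0=A3 v1=G3 (M2)
bar 6: v0=C4 v1=A4 (M6)
bar 7: v0=A3 v1=E4 (P5)
bar 8: v0=G3 v1=D4 (P5)
bar 9: v0=A3 v1=C4 (m3)
bar 10: v0=B3 v1=G4 (m6)
bar 11: v0=A3 v1=A4 (P8)
  R1 @ bar2.0: F3/C4 P5 -> E3/B3 P5 similar
  R2 @ bar3.0: E3/G3 m3 -> F3/F4 P8 similar
  R7 @ bar3.0: G3->F4 leap 10st
  R4 @ bar3.2: F3/E4 M7 untreated
  R4 @ bar4.0: G3/A3 M2 untreated
  R3 @ bar5.0: A3 above G3
  R4 @ bar5.0: A3/G3 M2 untreated
  R3 @ bar5.1: A3 above G3
  R2 @ bar8.0: A3/A4 P8 -> G3/D4 P5 similar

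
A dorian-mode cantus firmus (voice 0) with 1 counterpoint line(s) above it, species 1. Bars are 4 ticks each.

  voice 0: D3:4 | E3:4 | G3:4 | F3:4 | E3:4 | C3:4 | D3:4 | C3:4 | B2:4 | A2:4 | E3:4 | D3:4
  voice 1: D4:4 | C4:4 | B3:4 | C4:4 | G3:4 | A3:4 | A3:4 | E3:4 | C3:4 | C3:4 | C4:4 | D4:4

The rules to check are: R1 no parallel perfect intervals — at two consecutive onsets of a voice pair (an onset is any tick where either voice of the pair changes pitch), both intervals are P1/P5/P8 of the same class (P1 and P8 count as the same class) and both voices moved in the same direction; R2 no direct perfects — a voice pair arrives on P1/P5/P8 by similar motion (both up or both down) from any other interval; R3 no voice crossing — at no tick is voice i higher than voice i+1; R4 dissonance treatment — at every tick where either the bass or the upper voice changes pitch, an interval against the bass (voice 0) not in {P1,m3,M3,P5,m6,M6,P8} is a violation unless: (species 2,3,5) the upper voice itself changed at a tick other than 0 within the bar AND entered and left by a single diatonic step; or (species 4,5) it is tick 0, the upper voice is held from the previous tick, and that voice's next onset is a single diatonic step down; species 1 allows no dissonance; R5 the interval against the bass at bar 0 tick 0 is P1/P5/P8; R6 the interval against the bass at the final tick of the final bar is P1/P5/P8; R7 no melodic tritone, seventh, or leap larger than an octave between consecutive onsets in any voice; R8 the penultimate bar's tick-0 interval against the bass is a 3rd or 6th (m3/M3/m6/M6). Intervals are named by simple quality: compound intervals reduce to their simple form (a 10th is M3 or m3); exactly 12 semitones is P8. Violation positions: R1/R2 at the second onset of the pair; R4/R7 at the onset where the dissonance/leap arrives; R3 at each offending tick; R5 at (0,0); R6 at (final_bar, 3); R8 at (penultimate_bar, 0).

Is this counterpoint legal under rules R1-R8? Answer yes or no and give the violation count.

bar 0: v0=D3 v1=D4 (P8)
bar 1: v0=E3 v1=C4 (m6)
bar 2: v0=G3 v1=B3 (M3)
bar 3: v0=F3 v1=C4 (P5)
bar 4: v0=E3 v1=G3 (m3)
bar 5: v0=C3 v1=A3 (M6)
bar 6: v0=D3 v1=A3 (P5)
bar 7: v0=C3 v1=E3 (M3)
bar 8: v0=B2 v1=C3 (m2)
bar 9: v0=A2 v1=C3 (m3)
bar 10: v0=E3 v1=C4 (m6)
bar 11: v0=D3 v1=D4 (P8)
  R4 @ bar8.0: B2/C3 m2 untreated

No (1 violations)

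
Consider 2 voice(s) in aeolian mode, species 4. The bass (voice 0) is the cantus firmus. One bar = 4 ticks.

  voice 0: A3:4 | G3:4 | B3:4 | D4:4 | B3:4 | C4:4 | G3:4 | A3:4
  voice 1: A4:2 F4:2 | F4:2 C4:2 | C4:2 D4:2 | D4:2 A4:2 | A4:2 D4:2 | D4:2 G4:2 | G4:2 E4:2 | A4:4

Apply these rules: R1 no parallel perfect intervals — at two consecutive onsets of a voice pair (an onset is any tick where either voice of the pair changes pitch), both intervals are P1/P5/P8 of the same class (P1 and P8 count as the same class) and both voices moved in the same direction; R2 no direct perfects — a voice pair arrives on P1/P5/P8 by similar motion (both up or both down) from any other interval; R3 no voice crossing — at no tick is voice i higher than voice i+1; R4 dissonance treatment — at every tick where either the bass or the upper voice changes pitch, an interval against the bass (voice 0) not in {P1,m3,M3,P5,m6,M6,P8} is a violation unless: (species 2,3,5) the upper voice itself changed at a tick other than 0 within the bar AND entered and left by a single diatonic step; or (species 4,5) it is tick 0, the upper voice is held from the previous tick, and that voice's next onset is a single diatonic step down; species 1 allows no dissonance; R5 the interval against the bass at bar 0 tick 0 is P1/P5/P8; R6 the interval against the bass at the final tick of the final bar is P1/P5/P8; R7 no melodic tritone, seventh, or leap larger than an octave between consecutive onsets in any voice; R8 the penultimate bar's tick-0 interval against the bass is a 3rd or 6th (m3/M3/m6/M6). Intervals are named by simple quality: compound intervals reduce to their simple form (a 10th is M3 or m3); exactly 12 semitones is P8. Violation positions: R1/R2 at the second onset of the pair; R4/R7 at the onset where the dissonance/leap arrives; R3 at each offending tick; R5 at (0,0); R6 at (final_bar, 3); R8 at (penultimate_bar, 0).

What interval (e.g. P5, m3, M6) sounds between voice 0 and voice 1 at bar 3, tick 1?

P1

voice 0=D4 voice 1=D4 -> P1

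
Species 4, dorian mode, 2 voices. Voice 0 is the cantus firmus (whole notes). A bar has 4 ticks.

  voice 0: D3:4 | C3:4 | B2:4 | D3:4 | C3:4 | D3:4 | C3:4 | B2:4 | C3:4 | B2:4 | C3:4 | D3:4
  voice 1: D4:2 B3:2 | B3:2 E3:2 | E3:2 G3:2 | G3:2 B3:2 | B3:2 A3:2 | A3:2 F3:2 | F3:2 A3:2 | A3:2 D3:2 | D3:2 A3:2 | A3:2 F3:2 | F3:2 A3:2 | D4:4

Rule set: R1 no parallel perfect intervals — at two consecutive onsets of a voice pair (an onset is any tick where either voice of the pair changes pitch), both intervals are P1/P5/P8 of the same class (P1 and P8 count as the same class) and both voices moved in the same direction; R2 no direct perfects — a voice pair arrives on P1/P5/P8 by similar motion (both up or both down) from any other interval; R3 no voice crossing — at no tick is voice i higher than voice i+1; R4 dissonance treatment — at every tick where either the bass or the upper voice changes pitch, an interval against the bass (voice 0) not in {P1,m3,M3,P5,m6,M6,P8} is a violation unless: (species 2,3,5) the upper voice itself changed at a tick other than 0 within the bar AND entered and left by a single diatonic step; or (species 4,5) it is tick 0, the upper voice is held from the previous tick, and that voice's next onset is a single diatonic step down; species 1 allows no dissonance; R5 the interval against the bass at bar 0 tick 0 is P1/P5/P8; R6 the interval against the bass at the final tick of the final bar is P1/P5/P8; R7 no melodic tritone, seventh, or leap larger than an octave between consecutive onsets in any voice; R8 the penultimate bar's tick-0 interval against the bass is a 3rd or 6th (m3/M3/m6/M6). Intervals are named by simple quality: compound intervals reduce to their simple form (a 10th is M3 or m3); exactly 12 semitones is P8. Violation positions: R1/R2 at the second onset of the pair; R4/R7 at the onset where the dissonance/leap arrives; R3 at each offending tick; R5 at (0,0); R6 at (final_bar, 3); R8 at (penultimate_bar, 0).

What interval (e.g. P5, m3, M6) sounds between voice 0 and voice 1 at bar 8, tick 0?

voice 0=C3 voice 1=D3 -> M2

M2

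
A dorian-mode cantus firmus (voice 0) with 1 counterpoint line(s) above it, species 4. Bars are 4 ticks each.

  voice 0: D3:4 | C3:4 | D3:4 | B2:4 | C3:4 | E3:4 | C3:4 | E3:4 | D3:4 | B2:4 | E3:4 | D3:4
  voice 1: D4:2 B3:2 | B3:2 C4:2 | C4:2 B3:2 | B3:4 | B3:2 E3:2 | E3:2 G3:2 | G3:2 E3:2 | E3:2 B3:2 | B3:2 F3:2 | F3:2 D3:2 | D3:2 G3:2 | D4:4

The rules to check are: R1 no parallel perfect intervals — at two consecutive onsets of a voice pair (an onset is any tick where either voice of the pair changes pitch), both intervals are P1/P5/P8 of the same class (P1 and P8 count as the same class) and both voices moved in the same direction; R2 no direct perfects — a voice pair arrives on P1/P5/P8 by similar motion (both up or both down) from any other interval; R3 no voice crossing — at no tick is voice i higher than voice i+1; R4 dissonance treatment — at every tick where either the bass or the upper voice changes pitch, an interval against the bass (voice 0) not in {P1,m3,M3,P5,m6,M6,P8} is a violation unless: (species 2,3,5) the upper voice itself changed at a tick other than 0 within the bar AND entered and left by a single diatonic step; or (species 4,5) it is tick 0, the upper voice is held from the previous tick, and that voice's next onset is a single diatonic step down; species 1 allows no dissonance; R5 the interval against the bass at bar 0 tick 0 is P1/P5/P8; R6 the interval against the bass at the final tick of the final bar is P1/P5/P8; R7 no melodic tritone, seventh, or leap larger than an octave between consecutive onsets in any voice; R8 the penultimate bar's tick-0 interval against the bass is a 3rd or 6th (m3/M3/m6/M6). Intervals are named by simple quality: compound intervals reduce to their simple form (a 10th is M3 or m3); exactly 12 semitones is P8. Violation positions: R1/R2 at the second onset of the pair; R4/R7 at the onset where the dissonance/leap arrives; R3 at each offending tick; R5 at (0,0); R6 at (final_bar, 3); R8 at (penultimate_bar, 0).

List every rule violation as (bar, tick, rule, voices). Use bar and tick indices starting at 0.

(1, 0, R4, (0, 1))
(4, 0, R4, (0, 1))
(8, 2, R7, (1,))
(9, 0, R4, (0, 1))
(10, 0, R3, (0, 1))
(10, 0, R4, (0, 1))
(10, 0, R8, (0, 1))
(10, 1, R3, (0, 1))

bar 0: v0=D3 v1=D4 downbeat P8
bar 1: v0=C3 v1=B3 downbeat M7
bar 2: v0=D3 v1=C4 downbeat m7
bar 3: v0=B2 v1=B3 downbeat P8
bar 4: v0=C3 v1=B3 downbeat M7
bar 5: v0=E3 v1=E3 downbeat P1
bar 6: v0=C3 v1=G3 downbeat P5
bar 7: v0=E3 v1=E3 downbeat P1
bar 8: v0=D3 v1=B3 downbeat M6
bar 9: v0=B2 v1=F3 downbeat TT
bar 10: v0=E3 v1=D3 downbeat M2
bar 11: v0=D3 v1=D4 downbeat P8
  -> R4 @ bar 1 tick 0 v(0, 1): C3/B3 M7 untreated
  -> R4 @ bar 4 tick 0 v(0, 1): C3/B3 M7 untreated
  -> R7 @ bar 8 tick 2 v(1,): B3->F3 leap 6st
  -> R4 @ bar 9 tick 0 v(0, 1): B2/F3 TT untreated
  -> R3 @ bar 10 tick 0 v(0, 1): E3 above D3
  -> R4 @ bar 10 tick 0 v(0, 1): E3/D3 M2 untreated
  -> R8 @ bar 10 tick 0 v(0, 1): penult M2 not 3rd/6th
  -> R3 @ bar 10 tick 1 v(0, 1): E3 above D3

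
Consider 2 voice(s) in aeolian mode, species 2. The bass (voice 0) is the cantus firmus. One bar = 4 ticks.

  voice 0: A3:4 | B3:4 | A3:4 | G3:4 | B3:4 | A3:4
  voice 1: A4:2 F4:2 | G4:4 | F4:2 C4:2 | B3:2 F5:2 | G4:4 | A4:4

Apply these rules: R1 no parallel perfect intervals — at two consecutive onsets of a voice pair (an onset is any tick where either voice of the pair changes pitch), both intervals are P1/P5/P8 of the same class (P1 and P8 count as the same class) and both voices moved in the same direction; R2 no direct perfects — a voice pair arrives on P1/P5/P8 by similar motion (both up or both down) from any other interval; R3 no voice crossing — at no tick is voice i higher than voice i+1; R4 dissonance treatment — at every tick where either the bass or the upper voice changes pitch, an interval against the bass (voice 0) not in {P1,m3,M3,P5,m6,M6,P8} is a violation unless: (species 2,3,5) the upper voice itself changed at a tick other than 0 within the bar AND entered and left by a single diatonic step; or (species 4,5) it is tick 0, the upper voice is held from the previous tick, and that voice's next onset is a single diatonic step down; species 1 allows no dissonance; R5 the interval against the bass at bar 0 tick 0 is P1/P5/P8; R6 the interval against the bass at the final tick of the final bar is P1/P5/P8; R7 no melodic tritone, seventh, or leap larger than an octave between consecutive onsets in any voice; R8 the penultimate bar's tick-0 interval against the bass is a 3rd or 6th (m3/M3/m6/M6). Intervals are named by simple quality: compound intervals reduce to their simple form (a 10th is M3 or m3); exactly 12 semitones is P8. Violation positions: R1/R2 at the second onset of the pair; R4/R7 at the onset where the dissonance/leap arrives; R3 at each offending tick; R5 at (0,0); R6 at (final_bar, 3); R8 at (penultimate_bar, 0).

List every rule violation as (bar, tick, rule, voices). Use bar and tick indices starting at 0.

bar 0: v0=A3 v1=A4 downbeat P8
bar 1: v0=B3 v1=G4 downbeat m6
bar 2: v0=A3 v1=F4 downbeat m6
bar 3: v0=G3 v1=B3 downbeat M3
bar 4: v0=B3 v1=G4 downbeat m6
bar 5: v0=A3 v1=A4 downbeat P8
  -> R4 @ bar 3 tick 2 v(0, 1): G3/F5 m7 untreated
  -> R7 @ bar 3 tick 2 v(1,): B3->F5 leap 18st
  -> R7 @ bar 4 tick 0 v(1,): F5->G4 leap 10st

(3, 2, R4, (0, 1))
(3, 2, R7, (1,))
(4, 0, R7, (1,))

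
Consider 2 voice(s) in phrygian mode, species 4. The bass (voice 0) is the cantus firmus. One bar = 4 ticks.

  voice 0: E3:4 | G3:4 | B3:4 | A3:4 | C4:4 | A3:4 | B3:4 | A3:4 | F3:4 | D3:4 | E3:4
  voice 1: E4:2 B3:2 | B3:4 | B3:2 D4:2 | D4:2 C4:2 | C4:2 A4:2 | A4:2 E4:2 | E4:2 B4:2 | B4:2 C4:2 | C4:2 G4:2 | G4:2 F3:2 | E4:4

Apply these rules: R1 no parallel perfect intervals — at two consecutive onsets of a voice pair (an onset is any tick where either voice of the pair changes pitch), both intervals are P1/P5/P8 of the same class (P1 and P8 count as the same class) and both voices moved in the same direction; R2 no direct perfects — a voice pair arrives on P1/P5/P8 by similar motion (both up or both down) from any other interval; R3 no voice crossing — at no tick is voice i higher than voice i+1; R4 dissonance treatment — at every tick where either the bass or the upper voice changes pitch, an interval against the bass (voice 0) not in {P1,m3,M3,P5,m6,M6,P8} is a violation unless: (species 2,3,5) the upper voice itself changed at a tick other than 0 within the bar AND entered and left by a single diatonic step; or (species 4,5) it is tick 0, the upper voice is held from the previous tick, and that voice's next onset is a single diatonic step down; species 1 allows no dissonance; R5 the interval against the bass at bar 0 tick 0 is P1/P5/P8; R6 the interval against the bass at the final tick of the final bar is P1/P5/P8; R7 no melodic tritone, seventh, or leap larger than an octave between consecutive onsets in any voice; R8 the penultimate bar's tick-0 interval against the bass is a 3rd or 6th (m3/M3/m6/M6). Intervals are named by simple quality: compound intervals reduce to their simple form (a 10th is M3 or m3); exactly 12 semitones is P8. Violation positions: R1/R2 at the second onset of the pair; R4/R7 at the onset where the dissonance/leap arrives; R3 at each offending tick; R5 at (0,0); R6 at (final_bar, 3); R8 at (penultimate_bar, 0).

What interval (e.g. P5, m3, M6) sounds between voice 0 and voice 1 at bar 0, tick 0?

voice 0=E3 voice 1=E4 -> P8

P8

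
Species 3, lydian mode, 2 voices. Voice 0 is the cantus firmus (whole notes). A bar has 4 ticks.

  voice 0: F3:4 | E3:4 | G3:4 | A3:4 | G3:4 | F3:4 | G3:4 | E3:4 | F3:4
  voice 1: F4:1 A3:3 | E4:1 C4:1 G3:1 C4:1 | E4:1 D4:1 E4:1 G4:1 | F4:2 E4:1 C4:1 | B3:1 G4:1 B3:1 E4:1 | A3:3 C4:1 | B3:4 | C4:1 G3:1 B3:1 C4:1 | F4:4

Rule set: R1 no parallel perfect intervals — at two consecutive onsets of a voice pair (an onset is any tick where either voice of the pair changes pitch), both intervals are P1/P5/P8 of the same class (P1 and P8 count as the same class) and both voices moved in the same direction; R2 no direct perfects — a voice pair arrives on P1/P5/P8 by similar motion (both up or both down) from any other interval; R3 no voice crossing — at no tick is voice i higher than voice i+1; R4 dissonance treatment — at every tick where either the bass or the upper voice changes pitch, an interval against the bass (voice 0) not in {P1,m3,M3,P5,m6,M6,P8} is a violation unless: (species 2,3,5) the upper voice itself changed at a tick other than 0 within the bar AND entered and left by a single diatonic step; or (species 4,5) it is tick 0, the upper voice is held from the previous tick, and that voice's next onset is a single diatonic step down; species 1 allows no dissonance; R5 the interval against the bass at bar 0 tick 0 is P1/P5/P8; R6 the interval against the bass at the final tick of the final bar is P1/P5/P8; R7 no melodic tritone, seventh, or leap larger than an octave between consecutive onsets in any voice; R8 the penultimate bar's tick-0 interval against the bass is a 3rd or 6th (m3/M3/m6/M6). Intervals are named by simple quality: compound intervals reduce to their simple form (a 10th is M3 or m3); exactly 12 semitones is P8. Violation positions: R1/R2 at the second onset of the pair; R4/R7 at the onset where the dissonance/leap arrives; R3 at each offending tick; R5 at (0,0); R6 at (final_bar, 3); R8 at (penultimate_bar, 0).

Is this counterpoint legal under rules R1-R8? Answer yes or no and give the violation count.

No (1 violations)

bar 0: v0=F3 v1=F4 (P8)
bar 1: v0=E3 v1=E4 (P8)
bar 2: v0=G3 v1=E4 (M6)
bar 3: v0=A3 v1=F4 (m6)
bar 4: v0=G3 v1=B3 (M3)
bar 5: v0=F3 v1=A3 (M3)
bar 6: v0=G3 v1=B3 (M3)
bar 7: v0=E3 v1=C4 (m6)
bar 8: v0=F3 v1=F4 (P8)
  R2 @ bar8.0: E3/C4 m6 -> F3/F4 P8 similar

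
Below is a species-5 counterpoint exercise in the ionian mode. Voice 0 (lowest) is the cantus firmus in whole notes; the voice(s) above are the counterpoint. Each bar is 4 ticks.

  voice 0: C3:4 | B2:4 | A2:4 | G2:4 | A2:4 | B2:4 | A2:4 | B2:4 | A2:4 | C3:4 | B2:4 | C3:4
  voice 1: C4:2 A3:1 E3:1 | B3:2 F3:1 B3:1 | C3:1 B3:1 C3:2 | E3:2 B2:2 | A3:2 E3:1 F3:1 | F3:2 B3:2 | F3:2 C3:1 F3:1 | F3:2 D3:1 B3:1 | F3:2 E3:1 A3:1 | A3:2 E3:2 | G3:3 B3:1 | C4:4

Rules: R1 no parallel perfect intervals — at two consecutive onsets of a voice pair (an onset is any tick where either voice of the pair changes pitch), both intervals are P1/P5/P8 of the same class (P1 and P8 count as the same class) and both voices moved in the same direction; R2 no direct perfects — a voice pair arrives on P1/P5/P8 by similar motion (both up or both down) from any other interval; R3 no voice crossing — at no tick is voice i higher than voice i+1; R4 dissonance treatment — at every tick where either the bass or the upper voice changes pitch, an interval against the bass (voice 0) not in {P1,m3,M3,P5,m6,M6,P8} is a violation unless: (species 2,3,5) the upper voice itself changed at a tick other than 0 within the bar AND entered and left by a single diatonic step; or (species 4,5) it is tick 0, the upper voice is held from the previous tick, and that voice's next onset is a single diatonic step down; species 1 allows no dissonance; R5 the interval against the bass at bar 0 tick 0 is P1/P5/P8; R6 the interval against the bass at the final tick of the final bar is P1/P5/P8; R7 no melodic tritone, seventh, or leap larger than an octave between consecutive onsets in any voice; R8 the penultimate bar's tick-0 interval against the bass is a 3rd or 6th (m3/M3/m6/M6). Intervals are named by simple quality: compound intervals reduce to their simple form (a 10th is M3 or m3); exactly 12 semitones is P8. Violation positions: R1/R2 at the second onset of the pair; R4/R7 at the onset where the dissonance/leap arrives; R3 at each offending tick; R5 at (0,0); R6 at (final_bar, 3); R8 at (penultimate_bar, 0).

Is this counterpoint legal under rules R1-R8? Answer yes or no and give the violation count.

bar 0: v0=C3 v1=C4 (P8)
bar 1: v0=B2 v1=B3 (P8)
bar 2: v0=A2 v1=C3 (m3)
bar 3: v0=G2 v1=E3 (M6)
bar 4: v0=A2 v1=A3 (P8)
bar 5: v0=B2 v1=F3 (TT)
bar 6: v0=A2 v1=F3 (m6)
bar 7: v0=B2 v1=F3 (TT)
bar 8: v0=A2 v1=F3 (m6)
bar 9: v0=C3 v1=A3 (M6)
bar 10: v0=B2 v1=G3 (m6)
bar 11: v0=C3 v1=C4 (P8)
  R4 @ bar1.2: B2/F3 TT untreated
  R7 @ bar1.2: B3->F3 leap 6st
  R7 @ bar1.3: F3->B3 leap 6st
  R7 @ bar2.0: B3->C3 leap 11st
  R4 @ bar2.1: A2/B3 M2 untreated
  R7 @ bar2.1: C3->B3 leap 11st
  R7 @ bar2.2: B3->C3 leap 11st
  R2 @ bar4.0: G2/B2 M3 -> A2/A3 P8 similar
  R7 @ bar4.0: B2->A3 leap 10st
  R4 @ bar5.0: B2/F3 TT untreated
  R7 @ bar5.2: F3->B3 leap 6st
  R7 @ bar6.0: B3->F3 leap 6st
  R4 @ bar7.0: B2/F3 TT untreated
  R7 @ bar8.0: B3->F3 leap 6st
  R1 @ bar11.0: B2/B3 P8 -> C3/C4 P8 similar

No (15 violations)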